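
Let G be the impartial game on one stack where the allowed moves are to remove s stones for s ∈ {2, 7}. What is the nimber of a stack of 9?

0

Compute g(0), g(1), … for moves {2, 7}:
k:     0  1  2  3  4  5  6  7  8  9
g(k):  0  0  1  1  0  0  1  1  2  0
So g(9) = 0.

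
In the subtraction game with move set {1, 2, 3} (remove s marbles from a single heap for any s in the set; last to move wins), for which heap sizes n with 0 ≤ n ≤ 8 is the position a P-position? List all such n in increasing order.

0, 4, 8

Build the Grundy sequence with g(k) = mex{g(k−s) : s ∈ {1, 2, 3}, s ≤ k}:
k:     0  1  2  3  4  5  6  7  8
g(k):  0  1  2  3  0  1  2  3  0
The P-positions (g = 0) in 0..8 are 0, 4, 8.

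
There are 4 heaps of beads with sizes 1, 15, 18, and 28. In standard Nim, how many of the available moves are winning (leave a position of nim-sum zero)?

Compute the nim-sum pairwise:
1 ^ 15 = 14
14 ^ 18 = 28
28 ^ 28 = 0
The nim-sum is already 0, so every move leaves a nonzero nim-sum — there are no winning moves.

0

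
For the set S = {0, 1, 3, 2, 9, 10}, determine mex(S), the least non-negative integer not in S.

The values 0, 1, 2, 3 are all present; 4 is the first non-negative integer missing from the set.

4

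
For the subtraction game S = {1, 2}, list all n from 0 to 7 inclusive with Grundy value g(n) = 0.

0, 3, 6

Grundy values for subtraction set {1, 2}:
k:     0  1  2  3  4  5  6  7
g(k):  0  1  2  0  1  2  0  1
The P-positions (g = 0) in 0..7 are 0, 3, 6.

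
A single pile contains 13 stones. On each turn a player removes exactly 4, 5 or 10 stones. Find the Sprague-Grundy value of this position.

1

Grundy values for subtraction set {4, 5, 10}:
g(0) = mex{} = 0
g(1) = mex{} = 0
g(2) = mex{} = 0
g(3) = mex{} = 0
g(4) = mex{0} = 1
g(5) = mex{0} = 1
g(6) = mex{0} = 1
g(7) = mex{0} = 1
g(8) = mex{0,1} = 2
g(9) = mex{1} = 0
g(10) = mex{0,1} = 2
g(11) = mex{0,1} = 2
g(12) = mex{0,1,2} = 3
g(13) = mex{0,2} = 1
So g(13) = 1.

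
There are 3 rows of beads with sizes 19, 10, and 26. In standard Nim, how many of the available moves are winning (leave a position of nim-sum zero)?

3

Bitwise XOR of the heap sizes:
  10011  (19)
  01010  (10)
  11010  (26)
  -----
  00011  (3)
The overall nim-sum is X = 3. A row of size p has a winning move iff p XOR X < p (reduce it to p XOR X).
  19: 19 XOR 3 = 16 < 19 — winning move (to 16).
  10: 10 XOR 3 = 9 < 10 — winning move (to 9).
  26: 26 XOR 3 = 25 < 26 — winning move (to 25).
That gives 3 winning moves.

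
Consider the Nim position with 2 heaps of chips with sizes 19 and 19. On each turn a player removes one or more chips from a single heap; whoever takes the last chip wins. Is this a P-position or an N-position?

Nim-sum: 19 XOR 19 = 0.
The nim-sum is 0, so this is a P-position: the player to move is in a losing position under optimal play.

P-position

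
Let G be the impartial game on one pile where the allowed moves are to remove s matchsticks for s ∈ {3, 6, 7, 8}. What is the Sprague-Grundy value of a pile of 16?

Grundy values for subtraction set {3, 6, 7, 8}:
k:     0  1  2  3  4  5  6  7  8  9 10 11 12 13 14 15 16
g(k):  0  0  0  1  1  1  2  2  2  3  3  0  0  0  1  1  1
So g(16) = 1.

1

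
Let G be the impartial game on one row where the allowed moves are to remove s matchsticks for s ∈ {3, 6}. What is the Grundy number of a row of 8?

2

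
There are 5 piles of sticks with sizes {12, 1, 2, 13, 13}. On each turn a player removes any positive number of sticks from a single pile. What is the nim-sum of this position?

Nim-sum: 12 ⊕ 1 ⊕ 2 ⊕ 13 ⊕ 13 = 15.

15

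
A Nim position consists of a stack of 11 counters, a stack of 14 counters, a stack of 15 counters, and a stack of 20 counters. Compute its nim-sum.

Bitwise XOR of the heap sizes:
  01011  (11)
  01110  (14)
  01111  (15)
  10100  (20)
  -----
  11110  (30)

30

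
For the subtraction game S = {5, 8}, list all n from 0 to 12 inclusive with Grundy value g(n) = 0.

0, 1, 2, 3, 4

Build the Grundy sequence with g(k) = mex{g(k−s) : s ∈ {5, 8}, s ≤ k}:
k:     0  1  2  3  4  5  6  7  8  9 10 11 12
g(k):  0  0  0  0  0  1  1  1  1  1  2  2  2
The P-positions (g = 0) in 0..12 are 0, 1, 2, 3, 4.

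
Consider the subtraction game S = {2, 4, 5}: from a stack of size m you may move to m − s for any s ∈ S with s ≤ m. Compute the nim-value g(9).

1

Build the Grundy sequence with g(k) = mex{g(k−s) : s ∈ {2, 4, 5}, s ≤ k}:
k:     0  1  2  3  4  5  6  7  8  9
g(k):  0  0  1  1  2  2  3  0  0  1
So g(9) = 1.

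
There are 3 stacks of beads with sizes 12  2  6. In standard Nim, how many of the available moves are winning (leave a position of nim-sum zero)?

1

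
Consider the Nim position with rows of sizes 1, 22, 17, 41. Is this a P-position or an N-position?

Compute the nim-sum pairwise:
1 XOR 22 = 23
23 XOR 17 = 6
6 XOR 41 = 47
The nim-sum is 47 ≠ 0, so this is an N-position: the player to move can win.

N-position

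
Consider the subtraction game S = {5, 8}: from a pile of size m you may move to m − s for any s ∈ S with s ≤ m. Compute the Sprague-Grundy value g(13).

0

Build the Grundy sequence with g(k) = mex{g(k−s) : s ∈ {5, 8}, s ≤ k}:
k:     0  1  2  3  4  5  6  7  8  9 10 11 12 13
g(k):  0  0  0  0  0  1  1  1  1  1  2  2  2  0
So g(13) = 0.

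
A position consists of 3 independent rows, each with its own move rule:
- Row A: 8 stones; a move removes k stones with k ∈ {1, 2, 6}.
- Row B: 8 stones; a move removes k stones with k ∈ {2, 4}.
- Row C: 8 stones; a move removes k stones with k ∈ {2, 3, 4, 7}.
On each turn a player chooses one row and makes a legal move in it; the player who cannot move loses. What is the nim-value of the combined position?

For row A, compute g(0), g(1), … with moves {1, 2, 6}:
k:     0  1  2  3  4  5  6  7  8
g(k):  0  1  2  0  1  2  3  0  1
So g(8) = 1.
For row B, compute g(0), g(1), … with moves {2, 4}:
g(0) = mex{} = 0
g(1) = mex{} = 0
g(2) = mex{0} = 1
g(3) = mex{0} = 1
g(4) = mex{0,1} = 2
g(5) = mex{0,1} = 2
g(6) = mex{1,2} = 0
g(7) = mex{1,2} = 0
g(8) = mex{0,2} = 1
So g(8) = 1.
For row C, compute g(0), g(1), … with moves {2, 3, 4, 7}:
k:     0  1  2  3  4  5  6  7  8
g(k):  0  0  1  1  2  2  0  3  1
So g(8) = 1.
The value of a disjunctive sum is the nim-sum of the parts.
Combined value = 1 ⊕ 1 ⊕ 1 = 1.

1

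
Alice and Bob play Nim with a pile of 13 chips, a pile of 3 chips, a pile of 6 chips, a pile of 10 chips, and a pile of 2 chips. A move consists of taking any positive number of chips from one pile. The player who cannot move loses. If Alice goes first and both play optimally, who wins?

Bitwise XOR of the heap sizes:
  1101  (13)
  0011  (3)
  0110  (6)
  1010  (10)
  0010  (2)
  ----
  0000  (0)
The nim-sum is 0, so this is a P-position: the player to move is in a losing position under optimal play; Alice is about to move from it and so loses — Bob wins.

Bob wins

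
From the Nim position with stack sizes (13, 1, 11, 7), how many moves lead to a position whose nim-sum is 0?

In binary:
  1101  (13)
  0001  (1)
  1011  (11)
  0111  (7)
  ----
  0000  (0)
The nim-sum is already 0, so every move leaves a nonzero nim-sum — there are no winning moves.

0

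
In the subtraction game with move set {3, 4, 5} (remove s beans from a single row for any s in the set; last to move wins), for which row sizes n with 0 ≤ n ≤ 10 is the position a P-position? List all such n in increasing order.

0, 1, 2, 8, 9, 10

Build the Grundy sequence with g(k) = mex{g(k−s) : s ∈ {3, 4, 5}, s ≤ k}:
k:     0  1  2  3  4  5  6  7  8  9 10
g(k):  0  0  0  1  1  1  2  2  0  0  0
The P-positions (g = 0) in 0..10 are 0, 1, 2, 8, 9, 10.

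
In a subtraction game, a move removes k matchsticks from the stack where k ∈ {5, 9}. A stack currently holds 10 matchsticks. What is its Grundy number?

Build the Grundy sequence with g(k) = mex{g(k−s) : s ∈ {5, 9}, s ≤ k}:
k:     0  1  2  3  4  5  6  7  8  9 10
g(k):  0  0  0  0  0  1  1  1  1  1  2
So g(10) = 2.

2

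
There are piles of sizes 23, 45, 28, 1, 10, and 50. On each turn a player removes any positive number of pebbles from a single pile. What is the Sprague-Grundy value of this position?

Nim-sum: 23 ^ 45 ^ 28 ^ 1 ^ 10 ^ 50 = 31.

31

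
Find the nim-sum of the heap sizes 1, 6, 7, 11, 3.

Write each in binary and XOR column by column:
  0001  (1)
  0110  (6)
  0111  (7)
  1011  (11)
  0011  (3)
  ----
  1000  (8)

8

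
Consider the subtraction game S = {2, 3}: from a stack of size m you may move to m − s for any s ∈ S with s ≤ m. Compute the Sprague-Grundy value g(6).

0

Compute g(0), g(1), … for moves {2, 3}:
k:     0  1  2  3  4  5  6
g(k):  0  0  1  1  2  0  0
So g(6) = 0.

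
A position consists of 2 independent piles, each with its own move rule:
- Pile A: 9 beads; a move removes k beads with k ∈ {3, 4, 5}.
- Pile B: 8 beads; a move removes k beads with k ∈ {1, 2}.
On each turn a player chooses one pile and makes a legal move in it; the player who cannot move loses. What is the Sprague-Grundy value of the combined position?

2

Grundy values for pile A (subtraction set {3, 4, 5}):
g(0) = mex{} = 0
g(1) = mex{} = 0
g(2) = mex{} = 0
g(3) = mex{0} = 1
g(4) = mex{0} = 1
g(5) = mex{0} = 1
g(6) = mex{0,1} = 2
g(7) = mex{0,1} = 2
g(8) = mex{1} = 0
g(9) = mex{1,2} = 0
So g(9) = 0.
For pile B, compute g(0), g(1), … with moves {1, 2}:
g(0) = mex{} = 0
g(1) = mex{0} = 1
g(2) = mex{0,1} = 2
g(3) = mex{1,2} = 0
g(4) = mex{0,2} = 1
g(5) = mex{0,1} = 2
g(6) = mex{1,2} = 0
g(7) = mex{0,2} = 1
g(8) = mex{0,1} = 2
So g(8) = 2.
By the Sprague-Grundy theorem, the Grundy value of a sum of independent games is the XOR of the component values.
Combined value = 0 ⊕ 2 = 2.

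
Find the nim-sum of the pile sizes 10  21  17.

Compute the nim-sum pairwise:
10 ⊕ 21 = 31
31 ⊕ 17 = 14

14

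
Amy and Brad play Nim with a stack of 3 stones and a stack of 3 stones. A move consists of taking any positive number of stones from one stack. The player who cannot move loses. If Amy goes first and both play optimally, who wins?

Compute the nim-sum pairwise:
3 ⊕ 3 = 0
The nim-sum is 0, so this is a P-position: the player to move is in a losing position under optimal play; Amy is about to move from it and so loses — Brad wins.

Brad wins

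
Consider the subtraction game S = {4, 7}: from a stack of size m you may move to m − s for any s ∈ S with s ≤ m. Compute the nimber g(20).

2

Build the Grundy sequence with g(k) = mex{g(k−s) : s ∈ {4, 7}, s ≤ k}:
k:     0  1  2  3  4  5  6  7  8  9 10 11 12 13 14 15 16 17 18 19 20
g(k):  0  0  0  0  1  1  1  1  2  2  2  0  0  0  0  1  1  1  1  2  2
So g(20) = 2.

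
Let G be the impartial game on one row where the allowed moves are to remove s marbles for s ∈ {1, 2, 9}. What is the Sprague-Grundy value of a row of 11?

Compute g(0), g(1), … for moves {1, 2, 9}:
g(0) = mex{} = 0
g(1) = mex{0} = 1
g(2) = mex{0,1} = 2
g(3) = mex{1,2} = 0
g(4) = mex{0,2} = 1
g(5) = mex{0,1} = 2
g(6) = mex{1,2} = 0
g(7) = mex{0,2} = 1
g(8) = mex{0,1} = 2
g(9) = mex{0,1,2} = 3
g(10) = mex{1,2,3} = 0
g(11) = mex{0,2,3} = 1
So g(11) = 1.

1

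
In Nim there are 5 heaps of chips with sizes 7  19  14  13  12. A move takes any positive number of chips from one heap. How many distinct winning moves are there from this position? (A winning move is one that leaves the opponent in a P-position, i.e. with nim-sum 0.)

Nim-sum: 7 ⊕ 19 ⊕ 14 ⊕ 13 ⊕ 12 = 27.
The overall nim-sum is X = 27. A heap of size p has a winning move iff p XOR X < p (reduce it to p XOR X).
  7: 7 XOR 27 = 28 ≥ 7 — no move.
  19: 19 XOR 27 = 8 < 19 — winning move (to 8).
  14: 14 XOR 27 = 21 ≥ 14 — no move.
  13: 13 XOR 27 = 22 ≥ 13 — no move.
  12: 12 XOR 27 = 23 ≥ 12 — no move.
That gives 1 winning move.

1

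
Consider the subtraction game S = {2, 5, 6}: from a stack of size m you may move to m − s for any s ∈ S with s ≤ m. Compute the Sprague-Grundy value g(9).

2

Compute g(0), g(1), … for moves {2, 5, 6}:
g(0) = mex{} = 0
g(1) = mex{} = 0
g(2) = mex{0} = 1
g(3) = mex{0} = 1
g(4) = mex{1} = 0
g(5) = mex{0,1} = 2
g(6) = mex{0} = 1
g(7) = mex{0,1,2} = 3
g(8) = mex{1} = 0
g(9) = mex{0,1,3} = 2
So g(9) = 2.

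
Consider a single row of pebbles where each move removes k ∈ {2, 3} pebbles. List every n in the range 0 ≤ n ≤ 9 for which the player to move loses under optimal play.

Compute g(0), g(1), … for moves {2, 3}:
g(0) = mex{} = 0
g(1) = mex{} = 0
g(2) = mex{0} = 1
g(3) = mex{0} = 1
g(4) = mex{0,1} = 2
g(5) = mex{1} = 0
g(6) = mex{1,2} = 0
g(7) = mex{0,2} = 1
g(8) = mex{0} = 1
g(9) = mex{0,1} = 2
The P-positions (g = 0) in 0..9 are 0, 1, 5, 6.

0, 1, 5, 6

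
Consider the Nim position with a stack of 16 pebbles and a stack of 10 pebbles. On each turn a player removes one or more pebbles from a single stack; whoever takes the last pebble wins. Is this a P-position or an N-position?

N-position

Nim-sum: 16 ^ 10 = 26.
The nim-sum is 26 ≠ 0, so this is an N-position: the player to move can win.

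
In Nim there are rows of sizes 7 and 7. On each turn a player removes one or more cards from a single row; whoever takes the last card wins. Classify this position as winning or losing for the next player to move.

Losing position

Compute the nim-sum pairwise:
7 ^ 7 = 0
The nim-sum is 0, so this is a P-position: the player to move is in a losing position under optimal play.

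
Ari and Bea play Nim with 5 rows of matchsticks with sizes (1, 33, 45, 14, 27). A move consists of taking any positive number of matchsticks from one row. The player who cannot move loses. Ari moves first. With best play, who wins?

Ari wins

Nim-sum: 1 ⊕ 33 ⊕ 45 ⊕ 14 ⊕ 27 = 24.
The nim-sum is 24 ≠ 0, so this is an N-position: the player to move can win; Ari has a winning move.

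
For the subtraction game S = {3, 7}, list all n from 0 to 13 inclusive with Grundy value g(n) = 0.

0, 1, 2, 6, 10, 11, 12

Compute g(0), g(1), … for moves {3, 7}:
k:     0  1  2  3  4  5  6  7  8  9 10 11 12 13
g(k):  0  0  0  1  1  1  0  2  2  1  0  0  0  1
The P-positions (g = 0) in 0..13 are 0, 1, 2, 6, 10, 11, 12.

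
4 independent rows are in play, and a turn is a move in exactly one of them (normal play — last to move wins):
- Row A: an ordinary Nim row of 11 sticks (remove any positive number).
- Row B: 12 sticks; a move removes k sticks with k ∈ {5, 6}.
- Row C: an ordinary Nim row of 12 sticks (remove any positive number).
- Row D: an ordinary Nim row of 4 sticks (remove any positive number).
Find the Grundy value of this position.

Row A is a plain Nim row of size 11, so its Grundy value is 11.
Grundy values for row B (subtraction set {5, 6}):
g(0) = mex{} = 0
g(1) = mex{} = 0
g(2) = mex{} = 0
g(3) = mex{} = 0
g(4) = mex{} = 0
g(5) = mex{0} = 1
g(6) = mex{0} = 1
g(7) = mex{0} = 1
g(8) = mex{0} = 1
g(9) = mex{0} = 1
g(10) = mex{0,1} = 2
g(11) = mex{1} = 0
g(12) = mex{1} = 0
So g(12) = 0.
Row C is a plain Nim row of size 12, so its Grundy value is 12.
Row D is a plain Nim row of size 4, so its Grundy value is 4.
By the Sprague-Grundy theorem, the Grundy value of a sum of independent games is the XOR of the component values.
Combined value = 11 XOR 0 XOR 12 XOR 4 = 3.

3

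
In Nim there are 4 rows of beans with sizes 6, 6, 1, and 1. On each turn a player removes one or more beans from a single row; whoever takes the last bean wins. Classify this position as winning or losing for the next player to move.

Losing position

Compute the nim-sum pairwise:
6 ⊕ 6 = 0
0 ⊕ 1 = 1
1 ⊕ 1 = 0
The nim-sum is 0, so this is a P-position: the player to move is in a losing position under optimal play.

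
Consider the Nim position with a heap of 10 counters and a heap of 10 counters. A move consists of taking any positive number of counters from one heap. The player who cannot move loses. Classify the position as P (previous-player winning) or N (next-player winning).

P-position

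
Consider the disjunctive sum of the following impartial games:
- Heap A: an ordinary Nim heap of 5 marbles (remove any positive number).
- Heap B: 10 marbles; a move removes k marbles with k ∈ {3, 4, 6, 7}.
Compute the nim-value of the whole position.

Heap A is a plain Nim heap of size 5, so its Grundy value is 5.
Build the Grundy sequence for heap B with g(k) = mex{g(k−s) : s ∈ {3, 4, 6, 7}, s ≤ k}:
k:     0  1  2  3  4  5  6  7  8  9 10
g(k):  0  0  0  1  1  1  2  2  2  3  0
So g(10) = 0.
The value of a disjunctive sum is the nim-sum of the parts.
Combined value = 5 ⊕ 0 = 5.

5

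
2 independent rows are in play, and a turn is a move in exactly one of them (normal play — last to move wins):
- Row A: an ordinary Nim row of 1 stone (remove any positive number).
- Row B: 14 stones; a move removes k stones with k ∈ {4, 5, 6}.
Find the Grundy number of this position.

Row A is a plain Nim row of size 1, so its Grundy value is 1.
For row B, compute g(0), g(1), … with moves {4, 5, 6}:
k:     0  1  2  3  4  5  6  7  8  9 10 11 12 13 14
g(k):  0  0  0  0  1  1  1  1  2  2  0  0  0  0  1
So g(14) = 1.
The value of a disjunctive sum is the nim-sum of the parts.
Combined value = 1 ⊕ 1 = 0.

0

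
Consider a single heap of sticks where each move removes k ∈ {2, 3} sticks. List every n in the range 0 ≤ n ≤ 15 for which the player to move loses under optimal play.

Build the Grundy sequence with g(k) = mex{g(k−s) : s ∈ {2, 3}, s ≤ k}:
k:     0  1  2  3  4  5  6  7  8  9 10 11 12 13 14 15
g(k):  0  0  1  1  2  0  0  1  1  2  0  0  1  1  2  0
The P-positions (g = 0) in 0..15 are 0, 1, 5, 6, 10, 11, 15.

0, 1, 5, 6, 10, 11, 15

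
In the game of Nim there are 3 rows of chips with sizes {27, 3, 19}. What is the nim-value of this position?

In binary:
  11011  (27)
  00011  (3)
  10011  (19)
  -----
  01011  (11)

11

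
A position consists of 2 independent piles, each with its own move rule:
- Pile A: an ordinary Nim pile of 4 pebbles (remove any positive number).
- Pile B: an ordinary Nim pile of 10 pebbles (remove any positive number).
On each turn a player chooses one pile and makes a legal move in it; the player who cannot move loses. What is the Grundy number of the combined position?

Pile A is a plain Nim pile of size 4, so its Grundy value is 4.
Pile B is a plain Nim pile of size 10, so its Grundy value is 10.
The value of a disjunctive sum is the nim-sum of the parts.
Combined value = 4 ⊕ 10 = 14.

14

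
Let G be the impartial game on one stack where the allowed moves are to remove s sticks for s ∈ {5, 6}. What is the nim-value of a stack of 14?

Build the Grundy sequence with g(k) = mex{g(k−s) : s ∈ {5, 6}, s ≤ k}:
g(0) = mex{} = 0
g(1) = mex{} = 0
g(2) = mex{} = 0
g(3) = mex{} = 0
g(4) = mex{} = 0
g(5) = mex{0} = 1
g(6) = mex{0} = 1
g(7) = mex{0} = 1
g(8) = mex{0} = 1
g(9) = mex{0} = 1
g(10) = mex{0,1} = 2
g(11) = mex{1} = 0
g(12) = mex{1} = 0
g(13) = mex{1} = 0
g(14) = mex{1} = 0
So g(14) = 0.

0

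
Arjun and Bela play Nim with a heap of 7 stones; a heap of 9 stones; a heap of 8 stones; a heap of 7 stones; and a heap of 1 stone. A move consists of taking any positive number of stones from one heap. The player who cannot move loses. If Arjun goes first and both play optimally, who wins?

Bela wins

Nim-sum: 7 ⊕ 9 ⊕ 8 ⊕ 7 ⊕ 1 = 0.
The nim-sum is 0, so this is a P-position: the player to move is in a losing position under optimal play; Arjun is about to move from it and so loses — Bela wins.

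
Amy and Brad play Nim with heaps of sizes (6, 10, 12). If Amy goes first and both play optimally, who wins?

Write each in binary and XOR column by column:
  0110  (6)
  1010  (10)
  1100  (12)
  ----
  0000  (0)
The nim-sum is 0, so this is a P-position: the player to move is in a losing position under optimal play; Amy is about to move from it and so loses — Brad wins.

Brad wins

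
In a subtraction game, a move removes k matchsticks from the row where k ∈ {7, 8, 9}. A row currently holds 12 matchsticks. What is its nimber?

1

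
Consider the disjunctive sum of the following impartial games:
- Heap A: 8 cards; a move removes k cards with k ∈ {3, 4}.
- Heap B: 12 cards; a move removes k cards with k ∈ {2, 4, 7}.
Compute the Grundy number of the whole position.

For heap A, compute g(0), g(1), … with moves {3, 4}:
g(0) = mex{} = 0
g(1) = mex{} = 0
g(2) = mex{} = 0
g(3) = mex{0} = 1
g(4) = mex{0} = 1
g(5) = mex{0} = 1
g(6) = mex{0,1} = 2
g(7) = mex{1} = 0
g(8) = mex{1} = 0
So g(8) = 0.
For heap B, compute g(0), g(1), … with moves {2, 4, 7}:
g(0) = mex{} = 0
g(1) = mex{} = 0
g(2) = mex{0} = 1
g(3) = mex{0} = 1
g(4) = mex{0,1} = 2
g(5) = mex{0,1} = 2
g(6) = mex{1,2} = 0
g(7) = mex{0,1,2} = 3
g(8) = mex{0,2} = 1
g(9) = mex{1,2,3} = 0
g(10) = mex{0,1} = 2
g(11) = mex{0,2,3} = 1
g(12) = mex{1,2} = 0
So g(12) = 0.
The value of a disjunctive sum is the nim-sum of the parts.
Combined value = 0 ⊕ 0 = 0.

0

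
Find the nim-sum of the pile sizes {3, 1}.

Bitwise XOR of the heap sizes:
  11  (3)
  01  (1)
  --
  10  (2)

2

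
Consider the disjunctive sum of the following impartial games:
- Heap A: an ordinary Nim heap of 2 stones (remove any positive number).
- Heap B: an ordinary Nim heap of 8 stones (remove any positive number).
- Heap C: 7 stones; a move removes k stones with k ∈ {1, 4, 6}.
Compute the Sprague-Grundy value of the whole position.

Heap A is a plain Nim heap of size 2, so its Grundy value is 2.
Heap B is a plain Nim heap of size 8, so its Grundy value is 8.
Build the Grundy sequence for heap C with g(k) = mex{g(k−s) : s ∈ {1, 4, 6}, s ≤ k}:
g(0) = mex{} = 0
g(1) = mex{0} = 1
g(2) = mex{1} = 0
g(3) = mex{0} = 1
g(4) = mex{0,1} = 2
g(5) = mex{1,2} = 0
g(6) = mex{0} = 1
g(7) = mex{1} = 0
So g(7) = 0.
The value of a disjunctive sum is the nim-sum of the parts.
Combined value = 2 ⊕ 8 ⊕ 0 = 10.

10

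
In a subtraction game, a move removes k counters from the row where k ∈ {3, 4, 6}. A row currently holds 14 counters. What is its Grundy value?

1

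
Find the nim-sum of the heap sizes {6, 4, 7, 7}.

Nim-sum: 6 XOR 4 XOR 7 XOR 7 = 2.

2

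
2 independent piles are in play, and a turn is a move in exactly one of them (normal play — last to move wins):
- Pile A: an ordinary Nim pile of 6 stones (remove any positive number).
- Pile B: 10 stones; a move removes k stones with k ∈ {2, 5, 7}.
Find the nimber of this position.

6

Pile A is a plain Nim pile of size 6, so its Grundy value is 6.
For pile B, compute g(0), g(1), … with moves {2, 5, 7}:
g(0) = mex{} = 0
g(1) = mex{} = 0
g(2) = mex{0} = 1
g(3) = mex{0} = 1
g(4) = mex{1} = 0
g(5) = mex{0,1} = 2
g(6) = mex{0} = 1
g(7) = mex{0,1,2} = 3
g(8) = mex{0,1} = 2
g(9) = mex{0,1,3} = 2
g(10) = mex{1,2} = 0
So g(10) = 0.
The value of a disjunctive sum is the nim-sum of the parts.
Combined value = 6 ⊕ 0 = 6.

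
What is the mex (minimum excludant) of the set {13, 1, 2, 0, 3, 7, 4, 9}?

The values 0, 1, 2, 3, 4 are all present; 5 is the first non-negative integer missing from the set.

5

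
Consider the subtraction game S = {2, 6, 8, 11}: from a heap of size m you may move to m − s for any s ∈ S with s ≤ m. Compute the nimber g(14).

Build the Grundy sequence with g(k) = mex{g(k−s) : s ∈ {2, 6, 8, 11}, s ≤ k}:
k:     0  1  2  3  4  5  6  7  8  9 10 11 12 13 14
g(k):  0  0  1  1  0  0  1  1  2  2  3  3  2  2  0
So g(14) = 0.

0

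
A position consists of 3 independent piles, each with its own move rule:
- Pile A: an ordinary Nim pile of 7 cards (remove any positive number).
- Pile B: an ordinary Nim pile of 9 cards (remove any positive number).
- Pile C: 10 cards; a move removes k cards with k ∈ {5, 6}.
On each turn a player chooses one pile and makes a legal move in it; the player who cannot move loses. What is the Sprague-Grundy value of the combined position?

12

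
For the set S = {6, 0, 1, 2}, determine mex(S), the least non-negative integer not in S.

The values 0, 1, 2 are all present; 3 is the first non-negative integer missing from the set.

3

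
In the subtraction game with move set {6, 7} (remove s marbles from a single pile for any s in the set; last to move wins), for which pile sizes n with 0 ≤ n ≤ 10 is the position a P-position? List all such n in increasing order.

0, 1, 2, 3, 4, 5

Compute g(0), g(1), … for moves {6, 7}:
k:     0  1  2  3  4  5  6  7  8  9 10
g(k):  0  0  0  0  0  0  1  1  1  1  1
The P-positions (g = 0) in 0..10 are 0, 1, 2, 3, 4, 5.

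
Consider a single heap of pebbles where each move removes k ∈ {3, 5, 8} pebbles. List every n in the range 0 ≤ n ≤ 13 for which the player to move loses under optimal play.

0, 1, 2, 11, 12, 13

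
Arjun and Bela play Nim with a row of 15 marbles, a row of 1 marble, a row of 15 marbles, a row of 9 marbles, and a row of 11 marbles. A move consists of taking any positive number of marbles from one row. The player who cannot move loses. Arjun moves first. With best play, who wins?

Arjun wins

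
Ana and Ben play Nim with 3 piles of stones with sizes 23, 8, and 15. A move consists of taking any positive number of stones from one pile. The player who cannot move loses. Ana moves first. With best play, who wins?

Ana wins

Nim-sum: 23 XOR 8 XOR 15 = 16.
The nim-sum is 16 ≠ 0, so this is an N-position: the player to move can win; Ana has a winning move.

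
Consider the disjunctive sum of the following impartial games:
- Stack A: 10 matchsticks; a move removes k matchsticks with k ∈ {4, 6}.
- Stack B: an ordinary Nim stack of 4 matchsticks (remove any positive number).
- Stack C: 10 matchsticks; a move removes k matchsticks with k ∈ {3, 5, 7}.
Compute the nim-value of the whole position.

4

For stack A, compute g(0), g(1), … with moves {4, 6}:
k:     0  1  2  3  4  5  6  7  8  9 10
g(k):  0  0  0  0  1  1  1  1  2  2  0
So g(10) = 0.
Stack B is a plain Nim stack of size 4, so its Grundy value is 4.
For stack C, compute g(0), g(1), … with moves {3, 5, 7}:
g(0) = mex{} = 0
g(1) = mex{} = 0
g(2) = mex{} = 0
g(3) = mex{0} = 1
g(4) = mex{0} = 1
g(5) = mex{0} = 1
g(6) = mex{0,1} = 2
g(7) = mex{0,1} = 2
g(8) = mex{0,1} = 2
g(9) = mex{0,1,2} = 3
g(10) = mex{1,2} = 0
So g(10) = 0.
The value of a disjunctive sum is the nim-sum of the parts.
Combined value = 0 XOR 4 XOR 0 = 4.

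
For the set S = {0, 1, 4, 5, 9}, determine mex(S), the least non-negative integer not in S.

2

The values 0, 1 are all present; 2 is the first non-negative integer missing from the set.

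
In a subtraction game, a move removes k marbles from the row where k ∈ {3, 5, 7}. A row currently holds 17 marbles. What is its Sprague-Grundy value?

2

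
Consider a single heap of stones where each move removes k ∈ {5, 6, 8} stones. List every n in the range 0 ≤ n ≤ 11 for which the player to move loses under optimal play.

Compute g(0), g(1), … for moves {5, 6, 8}:
k:     0  1  2  3  4  5  6  7  8  9 10 11
g(k):  0  0  0  0  0  1  1  1  1  1  2  2
The P-positions (g = 0) in 0..11 are 0, 1, 2, 3, 4.

0, 1, 2, 3, 4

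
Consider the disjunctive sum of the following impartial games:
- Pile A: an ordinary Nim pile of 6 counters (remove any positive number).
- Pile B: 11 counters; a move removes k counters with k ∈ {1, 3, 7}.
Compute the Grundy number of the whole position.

Pile A is a plain Nim pile of size 6, so its Grundy value is 6.
Grundy values for pile B (subtraction set {1, 3, 7}):
k:     0  1  2  3  4  5  6  7  8  9 10 11
g(k):  0  1  0  1  0  1  0  1  0  1  0  1
So g(11) = 1.
By the Sprague-Grundy theorem, the Grundy value of a sum of independent games is the XOR of the component values.
Combined value = 6 ⊕ 1 = 7.

7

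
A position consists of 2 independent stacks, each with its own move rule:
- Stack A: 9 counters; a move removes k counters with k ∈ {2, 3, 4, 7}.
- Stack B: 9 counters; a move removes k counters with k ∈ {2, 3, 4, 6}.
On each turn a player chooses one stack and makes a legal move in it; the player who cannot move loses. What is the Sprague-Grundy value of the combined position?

For stack A, compute g(0), g(1), … with moves {2, 3, 4, 7}:
k:     0  1  2  3  4  5  6  7  8  9
g(k):  0  0  1  1  2  2  0  3  1  4
So g(9) = 4.
For stack B, compute g(0), g(1), … with moves {2, 3, 4, 6}:
k:     0  1  2  3  4  5  6  7  8  9
g(k):  0  0  1  1  2  2  3  3  0  0
So g(9) = 0.
By the Sprague-Grundy theorem, the Grundy value of a sum of independent games is the XOR of the component values.
Combined value = 4 XOR 0 = 4.

4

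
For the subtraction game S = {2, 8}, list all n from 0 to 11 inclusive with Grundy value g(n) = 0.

Grundy values for subtraction set {2, 8}:
k:     0  1  2  3  4  5  6  7  8  9 10 11
g(k):  0  0  1  1  0  0  1  1  2  2  0  0
The P-positions (g = 0) in 0..11 are 0, 1, 4, 5, 10, 11.

0, 1, 4, 5, 10, 11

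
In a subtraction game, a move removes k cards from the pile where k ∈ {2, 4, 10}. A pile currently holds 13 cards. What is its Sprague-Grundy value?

0

Build the Grundy sequence with g(k) = mex{g(k−s) : s ∈ {2, 4, 10}, s ≤ k}:
k:     0  1  2  3  4  5  6  7  8  9 10 11 12 13
g(k):  0  0  1  1  2  2  0  0  1  1  2  2  0  0
So g(13) = 0.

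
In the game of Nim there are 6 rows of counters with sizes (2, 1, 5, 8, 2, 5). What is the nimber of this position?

9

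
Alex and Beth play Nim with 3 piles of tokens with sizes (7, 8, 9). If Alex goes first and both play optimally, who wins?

Alex wins

Nim-sum: 7 ⊕ 8 ⊕ 9 = 6.
The nim-sum is 6 ≠ 0, so this is an N-position: the player to move can win; Alex has a winning move.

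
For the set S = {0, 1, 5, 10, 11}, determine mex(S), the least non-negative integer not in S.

2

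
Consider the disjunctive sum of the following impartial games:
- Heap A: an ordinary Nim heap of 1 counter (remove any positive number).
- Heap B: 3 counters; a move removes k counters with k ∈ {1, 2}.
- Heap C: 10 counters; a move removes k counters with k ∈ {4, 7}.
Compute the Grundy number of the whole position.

Heap A is a plain Nim heap of size 1, so its Grundy value is 1.
Build the Grundy sequence for heap B with g(k) = mex{g(k−s) : s ∈ {1, 2}, s ≤ k}:
g(0) = mex{} = 0
g(1) = mex{0} = 1
g(2) = mex{0,1} = 2
g(3) = mex{1,2} = 0
So g(3) = 0.
For heap C, compute g(0), g(1), … with moves {4, 7}:
k:     0  1  2  3  4  5  6  7  8  9 10
g(k):  0  0  0  0  1  1  1  1  2  2  2
So g(10) = 2.
By the Sprague-Grundy theorem, the Grundy value of a sum of independent games is the XOR of the component values.
Combined value = 1 XOR 0 XOR 2 = 3.

3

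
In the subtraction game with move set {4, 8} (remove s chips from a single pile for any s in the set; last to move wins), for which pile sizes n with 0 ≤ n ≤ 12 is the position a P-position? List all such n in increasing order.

Build the Grundy sequence with g(k) = mex{g(k−s) : s ∈ {4, 8}, s ≤ k}:
g(0) = mex{} = 0
g(1) = mex{} = 0
g(2) = mex{} = 0
g(3) = mex{} = 0
g(4) = mex{0} = 1
g(5) = mex{0} = 1
g(6) = mex{0} = 1
g(7) = mex{0} = 1
g(8) = mex{0,1} = 2
g(9) = mex{0,1} = 2
g(10) = mex{0,1} = 2
g(11) = mex{0,1} = 2
g(12) = mex{1,2} = 0
The P-positions (g = 0) in 0..12 are 0, 1, 2, 3, 12.

0, 1, 2, 3, 12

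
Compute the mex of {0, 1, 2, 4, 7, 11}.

3

The values 0, 1, 2 are all present; 3 is the first non-negative integer missing from the set.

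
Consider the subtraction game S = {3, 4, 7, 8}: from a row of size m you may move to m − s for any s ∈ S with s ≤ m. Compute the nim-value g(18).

Build the Grundy sequence with g(k) = mex{g(k−s) : s ∈ {3, 4, 7, 8}, s ≤ k}:
k:     0  1  2  3  4  5  6  7  8  9 10 11 12 13 14 15 16 17 18
g(k):  0  0  0  1  1  1  2  2  2  3  3  0  0  0  1  1  1  2  2
So g(18) = 2.

2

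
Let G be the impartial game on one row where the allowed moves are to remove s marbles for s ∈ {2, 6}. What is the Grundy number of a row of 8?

0

Compute g(0), g(1), … for moves {2, 6}:
g(0) = mex{} = 0
g(1) = mex{} = 0
g(2) = mex{0} = 1
g(3) = mex{0} = 1
g(4) = mex{1} = 0
g(5) = mex{1} = 0
g(6) = mex{0} = 1
g(7) = mex{0} = 1
g(8) = mex{1} = 0
So g(8) = 0.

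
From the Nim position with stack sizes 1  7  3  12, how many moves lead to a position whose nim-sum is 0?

1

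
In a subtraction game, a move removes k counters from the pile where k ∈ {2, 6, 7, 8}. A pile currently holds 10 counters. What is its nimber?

3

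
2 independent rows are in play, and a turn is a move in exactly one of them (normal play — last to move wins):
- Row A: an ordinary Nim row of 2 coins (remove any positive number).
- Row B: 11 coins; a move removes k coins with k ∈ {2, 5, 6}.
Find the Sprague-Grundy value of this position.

2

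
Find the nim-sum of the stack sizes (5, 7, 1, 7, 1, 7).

2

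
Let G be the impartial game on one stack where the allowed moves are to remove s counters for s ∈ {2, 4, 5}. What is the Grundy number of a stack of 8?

Build the Grundy sequence with g(k) = mex{g(k−s) : s ∈ {2, 4, 5}, s ≤ k}:
g(0) = mex{} = 0
g(1) = mex{} = 0
g(2) = mex{0} = 1
g(3) = mex{0} = 1
g(4) = mex{0,1} = 2
g(5) = mex{0,1} = 2
g(6) = mex{0,1,2} = 3
g(7) = mex{1,2} = 0
g(8) = mex{1,2,3} = 0
So g(8) = 0.

0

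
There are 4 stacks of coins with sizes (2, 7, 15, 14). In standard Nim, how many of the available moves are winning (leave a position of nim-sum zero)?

3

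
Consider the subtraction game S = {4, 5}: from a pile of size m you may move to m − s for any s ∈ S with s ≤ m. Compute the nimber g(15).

Grundy values for subtraction set {4, 5}:
k:     0  1  2  3  4  5  6  7  8  9 10 11 12 13 14 15
g(k):  0  0  0  0  1  1  1  1  2  0  0  0  0  1  1  1
So g(15) = 1.

1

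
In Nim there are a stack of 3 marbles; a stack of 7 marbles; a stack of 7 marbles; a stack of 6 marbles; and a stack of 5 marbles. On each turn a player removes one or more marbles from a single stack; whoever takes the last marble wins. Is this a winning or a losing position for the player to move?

Nim-sum: 3 ^ 7 ^ 7 ^ 6 ^ 5 = 0.
The nim-sum is 0, so this is a P-position: the player to move is in a losing position under optimal play.

Losing position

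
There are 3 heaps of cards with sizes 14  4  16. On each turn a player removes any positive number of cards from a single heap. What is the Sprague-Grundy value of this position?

Nim-sum: 14 ^ 4 ^ 16 = 26.

26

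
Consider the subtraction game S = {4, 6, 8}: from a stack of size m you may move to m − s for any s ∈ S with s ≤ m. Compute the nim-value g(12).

Build the Grundy sequence with g(k) = mex{g(k−s) : s ∈ {4, 6, 8}, s ≤ k}:
g(0) = mex{} = 0
g(1) = mex{} = 0
g(2) = mex{} = 0
g(3) = mex{} = 0
g(4) = mex{0} = 1
g(5) = mex{0} = 1
g(6) = mex{0} = 1
g(7) = mex{0} = 1
g(8) = mex{0,1} = 2
g(9) = mex{0,1} = 2
g(10) = mex{0,1} = 2
g(11) = mex{0,1} = 2
g(12) = mex{1,2} = 0
So g(12) = 0.

0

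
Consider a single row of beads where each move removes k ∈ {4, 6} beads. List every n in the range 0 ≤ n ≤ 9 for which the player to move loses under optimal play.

0, 1, 2, 3

Build the Grundy sequence with g(k) = mex{g(k−s) : s ∈ {4, 6}, s ≤ k}:
k:     0  1  2  3  4  5  6  7  8  9
g(k):  0  0  0  0  1  1  1  1  2  2
The P-positions (g = 0) in 0..9 are 0, 1, 2, 3.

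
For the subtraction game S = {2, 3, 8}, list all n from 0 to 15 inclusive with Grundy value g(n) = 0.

Build the Grundy sequence with g(k) = mex{g(k−s) : s ∈ {2, 3, 8}, s ≤ k}:
k:     0  1  2  3  4  5  6  7  8  9 10 11 12 13 14 15
g(k):  0  0  1  1  2  0  0  1  1  2  0  0  1  1  2  0
The P-positions (g = 0) in 0..15 are 0, 1, 5, 6, 10, 11, 15.

0, 1, 5, 6, 10, 11, 15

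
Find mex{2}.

0 is not in the set, so the mex is 0.

0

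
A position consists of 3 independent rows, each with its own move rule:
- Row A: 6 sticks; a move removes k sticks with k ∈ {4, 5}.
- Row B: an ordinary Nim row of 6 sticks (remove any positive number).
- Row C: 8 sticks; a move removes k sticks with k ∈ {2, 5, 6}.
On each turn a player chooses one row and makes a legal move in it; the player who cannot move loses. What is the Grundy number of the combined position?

7

For row A, compute g(0), g(1), … with moves {4, 5}:
k:     0  1  2  3  4  5  6
g(k):  0  0  0  0  1  1  1
So g(6) = 1.
Row B is a plain Nim row of size 6, so its Grundy value is 6.
Build the Grundy sequence for row C with g(k) = mex{g(k−s) : s ∈ {2, 5, 6}, s ≤ k}:
k:     0  1  2  3  4  5  6  7  8
g(k):  0  0  1  1  0  2  1  3  0
So g(8) = 0.
The value of a disjunctive sum is the nim-sum of the parts.
Combined value = 1 XOR 6 XOR 0 = 7.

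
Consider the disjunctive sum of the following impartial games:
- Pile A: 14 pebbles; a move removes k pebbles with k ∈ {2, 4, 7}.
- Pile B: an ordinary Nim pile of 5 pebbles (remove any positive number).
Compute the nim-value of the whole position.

Build the Grundy sequence for pile A with g(k) = mex{g(k−s) : s ∈ {2, 4, 7}, s ≤ k}:
k:     0  1  2  3  4  5  6  7  8  9 10 11 12 13 14
g(k):  0  0  1  1  2  2  0  3  1  0  2  1  0  2  1
So g(14) = 1.
Pile B is a plain Nim pile of size 5, so its Grundy value is 5.
By the Sprague-Grundy theorem, the Grundy value of a sum of independent games is the XOR of the component values.
Combined value = 1 XOR 5 = 4.

4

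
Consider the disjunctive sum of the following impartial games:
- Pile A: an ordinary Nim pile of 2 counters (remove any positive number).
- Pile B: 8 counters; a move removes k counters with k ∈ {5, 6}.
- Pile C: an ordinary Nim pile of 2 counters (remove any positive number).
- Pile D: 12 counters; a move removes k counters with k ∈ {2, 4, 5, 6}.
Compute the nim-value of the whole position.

3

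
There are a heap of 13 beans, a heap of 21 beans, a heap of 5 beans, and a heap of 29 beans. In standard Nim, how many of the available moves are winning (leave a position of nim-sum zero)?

Compute the nim-sum pairwise:
13 XOR 21 = 24
24 XOR 5 = 29
29 XOR 29 = 0
The nim-sum is already 0, so every move leaves a nonzero nim-sum — there are no winning moves.

0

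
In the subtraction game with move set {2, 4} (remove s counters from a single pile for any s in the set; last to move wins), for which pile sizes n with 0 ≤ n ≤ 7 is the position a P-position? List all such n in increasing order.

Compute g(0), g(1), … for moves {2, 4}:
k:     0  1  2  3  4  5  6  7
g(k):  0  0  1  1  2  2  0  0
The P-positions (g = 0) in 0..7 are 0, 1, 6, 7.

0, 1, 6, 7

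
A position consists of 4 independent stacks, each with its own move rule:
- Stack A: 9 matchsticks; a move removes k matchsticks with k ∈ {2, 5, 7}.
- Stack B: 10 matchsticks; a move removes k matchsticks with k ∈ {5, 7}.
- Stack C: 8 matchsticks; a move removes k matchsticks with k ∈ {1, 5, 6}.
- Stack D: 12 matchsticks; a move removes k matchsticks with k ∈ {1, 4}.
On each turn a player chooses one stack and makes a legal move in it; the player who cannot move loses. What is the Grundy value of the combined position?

2

Grundy values for stack A (subtraction set {2, 5, 7}):
k:     0  1  2  3  4  5  6  7  8  9
g(k):  0  0  1  1  0  2  1  3  2  2
So g(9) = 2.
Build the Grundy sequence for stack B with g(k) = mex{g(k−s) : s ∈ {5, 7}, s ≤ k}:
g(0) = mex{} = 0
g(1) = mex{} = 0
g(2) = mex{} = 0
g(3) = mex{} = 0
g(4) = mex{} = 0
g(5) = mex{0} = 1
g(6) = mex{0} = 1
g(7) = mex{0} = 1
g(8) = mex{0} = 1
g(9) = mex{0} = 1
g(10) = mex{0,1} = 2
So g(10) = 2.
Build the Grundy sequence for stack C with g(k) = mex{g(k−s) : s ∈ {1, 5, 6}, s ≤ k}:
g(0) = mex{} = 0
g(1) = mex{0} = 1
g(2) = mex{1} = 0
g(3) = mex{0} = 1
g(4) = mex{1} = 0
g(5) = mex{0} = 1
g(6) = mex{0,1} = 2
g(7) = mex{0,1,2} = 3
g(8) = mex{0,1,3} = 2
So g(8) = 2.
Grundy values for stack D (subtraction set {1, 4}):
g(0) = mex{} = 0
g(1) = mex{0} = 1
g(2) = mex{1} = 0
g(3) = mex{0} = 1
g(4) = mex{0,1} = 2
g(5) = mex{1,2} = 0
g(6) = mex{0} = 1
g(7) = mex{1} = 0
g(8) = mex{0,2} = 1
g(9) = mex{0,1} = 2
g(10) = mex{1,2} = 0
g(11) = mex{0} = 1
g(12) = mex{1} = 0
So g(12) = 0.
By the Sprague-Grundy theorem, the Grundy value of a sum of independent games is the XOR of the component values.
Combined value = 2 XOR 2 XOR 2 XOR 0 = 2.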